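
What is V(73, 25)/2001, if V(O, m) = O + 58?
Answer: 131/2001 ≈ 0.065467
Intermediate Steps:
V(O, m) = 58 + O
V(73, 25)/2001 = (58 + 73)/2001 = 131*(1/2001) = 131/2001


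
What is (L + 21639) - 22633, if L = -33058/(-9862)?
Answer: -4884885/4931 ≈ -990.65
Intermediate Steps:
L = 16529/4931 (L = -33058*(-1/9862) = 16529/4931 ≈ 3.3521)
(L + 21639) - 22633 = (16529/4931 + 21639) - 22633 = 106718438/4931 - 22633 = -4884885/4931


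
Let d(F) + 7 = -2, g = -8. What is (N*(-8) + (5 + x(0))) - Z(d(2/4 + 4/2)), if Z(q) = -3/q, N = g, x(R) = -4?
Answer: 194/3 ≈ 64.667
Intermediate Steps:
d(F) = -9 (d(F) = -7 - 2 = -9)
N = -8
(N*(-8) + (5 + x(0))) - Z(d(2/4 + 4/2)) = (-8*(-8) + (5 - 4)) - (-3)/(-9) = (64 + 1) - (-3)*(-1)/9 = 65 - 1*⅓ = 65 - ⅓ = 194/3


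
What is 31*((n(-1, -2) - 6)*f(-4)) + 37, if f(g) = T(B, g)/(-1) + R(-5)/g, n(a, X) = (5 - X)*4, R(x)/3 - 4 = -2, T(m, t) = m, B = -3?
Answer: 1060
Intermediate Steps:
R(x) = 6 (R(x) = 12 + 3*(-2) = 12 - 6 = 6)
n(a, X) = 20 - 4*X
f(g) = 3 + 6/g (f(g) = -3/(-1) + 6/g = -3*(-1) + 6/g = 3 + 6/g)
31*((n(-1, -2) - 6)*f(-4)) + 37 = 31*(((20 - 4*(-2)) - 6)*(3 + 6/(-4))) + 37 = 31*(((20 + 8) - 6)*(3 + 6*(-1/4))) + 37 = 31*((28 - 6)*(3 - 3/2)) + 37 = 31*(22*(3/2)) + 37 = 31*33 + 37 = 1023 + 37 = 1060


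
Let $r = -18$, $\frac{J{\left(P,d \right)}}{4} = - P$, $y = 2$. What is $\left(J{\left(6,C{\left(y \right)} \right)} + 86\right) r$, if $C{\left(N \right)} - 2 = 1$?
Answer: $-1116$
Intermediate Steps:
$C{\left(N \right)} = 3$ ($C{\left(N \right)} = 2 + 1 = 3$)
$J{\left(P,d \right)} = - 4 P$ ($J{\left(P,d \right)} = 4 \left(- P\right) = - 4 P$)
$\left(J{\left(6,C{\left(y \right)} \right)} + 86\right) r = \left(\left(-4\right) 6 + 86\right) \left(-18\right) = \left(-24 + 86\right) \left(-18\right) = 62 \left(-18\right) = -1116$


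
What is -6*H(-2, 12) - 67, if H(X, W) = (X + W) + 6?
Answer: -163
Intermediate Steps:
H(X, W) = 6 + W + X (H(X, W) = (W + X) + 6 = 6 + W + X)
-6*H(-2, 12) - 67 = -6*(6 + 12 - 2) - 67 = -6*16 - 67 = -96 - 67 = -163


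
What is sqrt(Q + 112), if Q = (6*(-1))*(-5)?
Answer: sqrt(142) ≈ 11.916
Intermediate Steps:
Q = 30 (Q = -6*(-5) = 30)
sqrt(Q + 112) = sqrt(30 + 112) = sqrt(142)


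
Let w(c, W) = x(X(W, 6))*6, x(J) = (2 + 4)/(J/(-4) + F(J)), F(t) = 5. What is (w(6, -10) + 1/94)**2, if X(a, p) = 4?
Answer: 717409/8836 ≈ 81.192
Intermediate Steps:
x(J) = 6/(5 - J/4) (x(J) = (2 + 4)/(J/(-4) + 5) = 6/(J*(-1/4) + 5) = 6/(-J/4 + 5) = 6/(5 - J/4))
w(c, W) = 9 (w(c, W) = -24/(-20 + 4)*6 = -24/(-16)*6 = -24*(-1/16)*6 = (3/2)*6 = 9)
(w(6, -10) + 1/94)**2 = (9 + 1/94)**2 = (847/94)**2 = 717409/8836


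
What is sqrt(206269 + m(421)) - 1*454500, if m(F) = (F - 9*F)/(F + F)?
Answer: -454500 + sqrt(206265) ≈ -4.5405e+5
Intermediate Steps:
m(F) = -4 (m(F) = (-8*F)/((2*F)) = (-8*F)*(1/(2*F)) = -4)
sqrt(206269 + m(421)) - 1*454500 = sqrt(206269 - 4) - 1*454500 = sqrt(206265) - 454500 = -454500 + sqrt(206265)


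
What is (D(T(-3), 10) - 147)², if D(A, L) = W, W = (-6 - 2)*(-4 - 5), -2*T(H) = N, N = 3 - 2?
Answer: 5625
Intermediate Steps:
N = 1
T(H) = -½ (T(H) = -½*1 = -½)
W = 72 (W = -8*(-9) = 72)
D(A, L) = 72
(D(T(-3), 10) - 147)² = (72 - 147)² = (-75)² = 5625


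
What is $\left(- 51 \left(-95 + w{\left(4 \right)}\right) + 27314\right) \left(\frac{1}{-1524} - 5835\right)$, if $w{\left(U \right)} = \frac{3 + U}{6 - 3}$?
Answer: $- \frac{23743084470}{127} \approx -1.8695 \cdot 10^{8}$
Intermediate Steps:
$w{\left(U \right)} = 1 + \frac{U}{3}$ ($w{\left(U \right)} = \frac{3 + U}{3} = \left(3 + U\right) \frac{1}{3} = 1 + \frac{U}{3}$)
$\left(- 51 \left(-95 + w{\left(4 \right)}\right) + 27314\right) \left(\frac{1}{-1524} - 5835\right) = \left(- 51 \left(-95 + \left(1 + \frac{1}{3} \cdot 4\right)\right) + 27314\right) \left(\frac{1}{-1524} - 5835\right) = \left(- 51 \left(-95 + \left(1 + \frac{4}{3}\right)\right) + 27314\right) \left(- \frac{1}{1524} - 5835\right) = \left(- 51 \left(-95 + \frac{7}{3}\right) + 27314\right) \left(- \frac{8892541}{1524}\right) = \left(\left(-51\right) \left(- \frac{278}{3}\right) + 27314\right) \left(- \frac{8892541}{1524}\right) = \left(4726 + 27314\right) \left(- \frac{8892541}{1524}\right) = 32040 \left(- \frac{8892541}{1524}\right) = - \frac{23743084470}{127}$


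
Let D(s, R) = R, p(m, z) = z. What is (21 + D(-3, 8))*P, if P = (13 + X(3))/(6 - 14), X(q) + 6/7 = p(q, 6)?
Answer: -3683/56 ≈ -65.768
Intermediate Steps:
X(q) = 36/7 (X(q) = -6/7 + 6 = 36/7)
P = -127/56 (P = (13 + 36/7)/(6 - 14) = (127/7)/(-8) = (127/7)*(-⅛) = -127/56 ≈ -2.2679)
(21 + D(-3, 8))*P = (21 + 8)*(-127/56) = 29*(-127/56) = -3683/56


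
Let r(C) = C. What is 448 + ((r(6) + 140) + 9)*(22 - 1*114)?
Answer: -13812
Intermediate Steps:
448 + ((r(6) + 140) + 9)*(22 - 1*114) = 448 + ((6 + 140) + 9)*(22 - 1*114) = 448 + (146 + 9)*(22 - 114) = 448 + 155*(-92) = 448 - 14260 = -13812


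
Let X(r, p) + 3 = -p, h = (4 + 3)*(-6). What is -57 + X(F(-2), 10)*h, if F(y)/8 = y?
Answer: 489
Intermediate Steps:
F(y) = 8*y
h = -42 (h = 7*(-6) = -42)
X(r, p) = -3 - p
-57 + X(F(-2), 10)*h = -57 + (-3 - 1*10)*(-42) = -57 + (-3 - 10)*(-42) = -57 - 13*(-42) = -57 + 546 = 489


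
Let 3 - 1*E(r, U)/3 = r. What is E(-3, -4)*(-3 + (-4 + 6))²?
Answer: 18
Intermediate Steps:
E(r, U) = 9 - 3*r
E(-3, -4)*(-3 + (-4 + 6))² = (9 - 3*(-3))*(-3 + (-4 + 6))² = (9 + 9)*(-3 + 2)² = 18*(-1)² = 18*1 = 18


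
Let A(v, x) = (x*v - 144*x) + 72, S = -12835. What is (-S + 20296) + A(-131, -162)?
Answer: 77753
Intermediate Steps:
A(v, x) = 72 - 144*x + v*x (A(v, x) = (v*x - 144*x) + 72 = (-144*x + v*x) + 72 = 72 - 144*x + v*x)
(-S + 20296) + A(-131, -162) = (-1*(-12835) + 20296) + (72 - 144*(-162) - 131*(-162)) = (12835 + 20296) + (72 + 23328 + 21222) = 33131 + 44622 = 77753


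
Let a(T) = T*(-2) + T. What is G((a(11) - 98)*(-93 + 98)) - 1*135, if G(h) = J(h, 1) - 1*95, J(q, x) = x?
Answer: -229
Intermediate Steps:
a(T) = -T (a(T) = -2*T + T = -T)
G(h) = -94 (G(h) = 1 - 1*95 = 1 - 95 = -94)
G((a(11) - 98)*(-93 + 98)) - 1*135 = -94 - 1*135 = -94 - 135 = -229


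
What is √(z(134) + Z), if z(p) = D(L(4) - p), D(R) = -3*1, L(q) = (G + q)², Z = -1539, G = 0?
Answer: I*√1542 ≈ 39.268*I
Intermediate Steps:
L(q) = q² (L(q) = (0 + q)² = q²)
D(R) = -3
z(p) = -3
√(z(134) + Z) = √(-3 - 1539) = √(-1542) = I*√1542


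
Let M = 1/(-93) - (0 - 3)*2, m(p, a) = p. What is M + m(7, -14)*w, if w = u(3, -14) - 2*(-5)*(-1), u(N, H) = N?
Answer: -4000/93 ≈ -43.011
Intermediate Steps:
w = -7 (w = 3 - 2*(-5)*(-1) = 3 - (-10)*(-1) = 3 - 1*10 = 3 - 10 = -7)
M = 557/93 (M = -1/93 - (-3)*2 = -1/93 - 1*(-6) = -1/93 + 6 = 557/93 ≈ 5.9893)
M + m(7, -14)*w = 557/93 + 7*(-7) = 557/93 - 49 = -4000/93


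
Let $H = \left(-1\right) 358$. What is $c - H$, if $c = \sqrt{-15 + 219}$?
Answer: $358 + 2 \sqrt{51} \approx 372.28$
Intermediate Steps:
$c = 2 \sqrt{51}$ ($c = \sqrt{204} = 2 \sqrt{51} \approx 14.283$)
$H = -358$
$c - H = 2 \sqrt{51} - -358 = 2 \sqrt{51} + 358 = 358 + 2 \sqrt{51}$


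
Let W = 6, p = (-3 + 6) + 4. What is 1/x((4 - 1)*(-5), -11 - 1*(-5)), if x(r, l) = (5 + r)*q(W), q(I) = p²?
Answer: -1/490 ≈ -0.0020408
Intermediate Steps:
p = 7 (p = 3 + 4 = 7)
q(I) = 49 (q(I) = 7² = 49)
x(r, l) = 245 + 49*r (x(r, l) = (5 + r)*49 = 245 + 49*r)
1/x((4 - 1)*(-5), -11 - 1*(-5)) = 1/(245 + 49*((4 - 1)*(-5))) = 1/(245 + 49*(3*(-5))) = 1/(245 + 49*(-15)) = 1/(245 - 735) = 1/(-490) = -1/490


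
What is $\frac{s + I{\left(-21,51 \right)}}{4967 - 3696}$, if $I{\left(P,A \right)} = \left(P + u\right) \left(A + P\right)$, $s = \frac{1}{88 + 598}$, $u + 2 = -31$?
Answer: $- \frac{35849}{28126} \approx -1.2746$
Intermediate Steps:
$u = -33$ ($u = -2 - 31 = -33$)
$s = \frac{1}{686} \approx 0.0014577$
$I{\left(P,A \right)} = \left(-33 + P\right) \left(A + P\right)$ ($I{\left(P,A \right)} = \left(P - 33\right) \left(A + P\right) = \left(-33 + P\right) \left(A + P\right)$)
$\frac{s + I{\left(-21,51 \right)}}{4967 - 3696} = \frac{\frac{1}{686} + \left(\left(-21\right)^{2} - 1683 - -693 + 51 \left(-21\right)\right)}{4967 - 3696} = \frac{\frac{1}{686} + \left(441 - 1683 + 693 - 1071\right)}{1271} = \left(\frac{1}{686} - 1620\right) \frac{1}{1271} = \left(- \frac{1111319}{686}\right) \frac{1}{1271} = - \frac{35849}{28126}$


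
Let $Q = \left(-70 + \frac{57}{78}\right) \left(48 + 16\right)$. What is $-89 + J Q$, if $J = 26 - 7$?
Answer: $- \frac{1096165}{13} \approx -84320.0$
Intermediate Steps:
$J = 19$ ($J = 26 - 7 = 19$)
$Q = - \frac{57632}{13}$ ($Q = \left(-70 + 57 \cdot \frac{1}{78}\right) 64 = \left(-70 + \frac{19}{26}\right) 64 = \left(- \frac{1801}{26}\right) 64 = - \frac{57632}{13} \approx -4433.2$)
$-89 + J Q = -89 + 19 \left(- \frac{57632}{13}\right) = -89 - \frac{1095008}{13} = - \frac{1096165}{13}$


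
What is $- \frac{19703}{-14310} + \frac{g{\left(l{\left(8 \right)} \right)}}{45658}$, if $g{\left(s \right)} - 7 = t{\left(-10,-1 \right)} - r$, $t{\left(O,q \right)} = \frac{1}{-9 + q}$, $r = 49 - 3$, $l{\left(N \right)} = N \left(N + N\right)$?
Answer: $\frac{899040053}{653365980} \approx 1.376$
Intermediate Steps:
$l{\left(N \right)} = 2 N^{2}$ ($l{\left(N \right)} = N 2 N = 2 N^{2}$)
$r = 46$ ($r = 49 - 3 = 46$)
$g{\left(s \right)} = - \frac{391}{10}$ ($g{\left(s \right)} = 7 + \left(\frac{1}{-9 - 1} - 46\right) = 7 - \left(46 - \frac{1}{-10}\right) = 7 - \frac{461}{10} = - \frac{391}{10}$)
$- \frac{19703}{-14310} + \frac{g{\left(l{\left(8 \right)} \right)}}{45658} = - \frac{19703}{-14310} - \frac{391}{10 \cdot 45658} = \left(-19703\right) \left(- \frac{1}{14310}\right) - \frac{391}{456580} = \frac{19703}{14310} - \frac{391}{456580} = \frac{899040053}{653365980}$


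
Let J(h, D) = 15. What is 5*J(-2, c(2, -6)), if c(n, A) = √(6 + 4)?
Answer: 75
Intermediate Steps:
c(n, A) = √10
5*J(-2, c(2, -6)) = 5*15 = 75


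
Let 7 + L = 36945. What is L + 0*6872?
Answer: 36938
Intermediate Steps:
L = 36938 (L = -7 + 36945 = 36938)
L + 0*6872 = 36938 + 0*6872 = 36938 + 0 = 36938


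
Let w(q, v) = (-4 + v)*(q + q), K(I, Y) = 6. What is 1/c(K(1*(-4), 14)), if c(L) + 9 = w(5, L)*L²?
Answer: 1/711 ≈ 0.0014065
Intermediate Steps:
w(q, v) = 2*q*(-4 + v) (w(q, v) = (-4 + v)*(2*q) = 2*q*(-4 + v))
c(L) = -9 + L²*(-40 + 10*L) (c(L) = -9 + (2*5*(-4 + L))*L² = -9 + (-40 + 10*L)*L² = -9 + L²*(-40 + 10*L))
1/c(K(1*(-4), 14)) = 1/(-9 + 10*6²*(-4 + 6)) = 1/(-9 + 10*36*2) = 1/(-9 + 720) = 1/711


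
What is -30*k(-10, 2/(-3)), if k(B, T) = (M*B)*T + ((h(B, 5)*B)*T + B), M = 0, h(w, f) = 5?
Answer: -700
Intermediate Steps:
k(B, T) = B + 5*B*T (k(B, T) = (0*B)*T + ((5*B)*T + B) = 0*T + (5*B*T + B) = 0 + (B + 5*B*T) = B + 5*B*T)
-30*k(-10, 2/(-3)) = -(-300)*(1 + 5*(2/(-3))) = -(-300)*(1 + 5*(2*(-⅓))) = -(-300)*(1 + 5*(-⅔)) = -(-300)*(1 - 10/3) = -(-300)*(-7)/3 = -30*70/3 = -700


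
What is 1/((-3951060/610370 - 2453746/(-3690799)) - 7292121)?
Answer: -225275298563/1642736043920057215 ≈ -1.3713e-7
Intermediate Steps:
1/((-3951060/610370 - 2453746/(-3690799)) - 7292121) = 1/((-3951060*1/610370 - 2453746*(-1/3690799)) - 7292121) = 1/((-395106/61037 + 2453746/3690799) - 7292121) = 1/(-1308487535092/225275298563 - 7292121) = 1/(-1642736043920057215/225275298563) = -225275298563/1642736043920057215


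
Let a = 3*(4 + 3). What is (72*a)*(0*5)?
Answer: 0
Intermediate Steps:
a = 21 (a = 3*7 = 21)
(72*a)*(0*5) = (72*21)*(0*5) = 1512*0 = 0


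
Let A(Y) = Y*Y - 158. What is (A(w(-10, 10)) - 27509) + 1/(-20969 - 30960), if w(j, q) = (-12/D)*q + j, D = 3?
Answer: -1306897144/51929 ≈ -25167.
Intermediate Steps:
w(j, q) = j - 4*q (w(j, q) = (-12/3)*q + j = (-12*⅓)*q + j = -4*q + j = j - 4*q)
A(Y) = -158 + Y² (A(Y) = Y² - 158 = -158 + Y²)
(A(w(-10, 10)) - 27509) + 1/(-20969 - 30960) = ((-158 + (-10 - 4*10)²) - 27509) + 1/(-20969 - 30960) = ((-158 + (-10 - 40)²) - 27509) + 1/(-51929) = ((-158 + (-50)²) - 27509) - 1/51929 = ((-158 + 2500) - 27509) - 1/51929 = (2342 - 27509) - 1/51929 = -25167 - 1/51929 = -1306897144/51929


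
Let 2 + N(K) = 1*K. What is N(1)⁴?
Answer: 1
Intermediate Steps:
N(K) = -2 + K (N(K) = -2 + 1*K = -2 + K)
N(1)⁴ = (-2 + 1)⁴ = (-1)⁴ = 1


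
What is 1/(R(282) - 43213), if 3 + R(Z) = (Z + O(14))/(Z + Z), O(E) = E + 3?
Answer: -564/24373525 ≈ -2.3140e-5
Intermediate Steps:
O(E) = 3 + E
R(Z) = -3 + (17 + Z)/(2*Z) (R(Z) = -3 + (Z + (3 + 14))/(Z + Z) = -3 + (Z + 17)/((2*Z)) = -3 + (17 + Z)*(1/(2*Z)) = -3 + (17 + Z)/(2*Z))
1/(R(282) - 43213) = 1/((½)*(17 - 5*282)/282 - 43213) = 1/((½)*(1/282)*(17 - 1410) - 43213) = 1/((½)*(1/282)*(-1393) - 43213) = 1/(-1393/564 - 43213) = 1/(-24373525/564) = -564/24373525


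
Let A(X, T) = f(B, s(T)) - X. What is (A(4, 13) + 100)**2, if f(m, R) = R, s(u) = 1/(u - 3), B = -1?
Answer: 923521/100 ≈ 9235.2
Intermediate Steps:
s(u) = 1/(-3 + u)
A(X, T) = 1/(-3 + T) - X
(A(4, 13) + 100)**2 = ((1 - 1*4*(-3 + 13))/(-3 + 13) + 100)**2 = ((1 - 1*4*10)/10 + 100)**2 = ((1 - 40)/10 + 100)**2 = ((1/10)*(-39) + 100)**2 = (-39/10 + 100)**2 = (961/10)**2 = 923521/100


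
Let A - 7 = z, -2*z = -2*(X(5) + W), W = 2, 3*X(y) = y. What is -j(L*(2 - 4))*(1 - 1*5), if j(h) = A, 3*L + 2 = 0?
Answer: 128/3 ≈ 42.667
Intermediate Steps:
L = -⅔ (L = -⅔ + (⅓)*0 = -⅔ + 0 = -⅔ ≈ -0.66667)
X(y) = y/3
z = 11/3 (z = -(-1)*((⅓)*5 + 2) = -(-1)*(5/3 + 2) = -(-1)*11/3 = -½*(-22/3) = 11/3 ≈ 3.6667)
A = 32/3 (A = 7 + 11/3 = 32/3 ≈ 10.667)
j(h) = 32/3
-j(L*(2 - 4))*(1 - 1*5) = -32*(1 - 1*5)/3 = -32*(1 - 5)/3 = -32*(-4)/3 = -1*(-128/3) = 128/3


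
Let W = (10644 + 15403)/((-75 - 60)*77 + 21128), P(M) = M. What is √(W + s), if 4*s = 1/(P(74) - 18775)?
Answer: 57*√120369480860935/401435666 ≈ 1.5578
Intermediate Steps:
W = 26047/10733 (W = 26047/(-135*77 + 21128) = 26047/(-10395 + 21128) = 26047/10733 ≈ 2.4268)
s = -1/74804 (s = 1/(4*(74 - 18775)) = (¼)/(-18701) = (¼)*(-1/18701) = -1/74804 ≈ -1.3368e-5)
√(W + s) = √(26047/10733 - 1/74804) = √(1948409055/802871332) = 57*√120369480860935/401435666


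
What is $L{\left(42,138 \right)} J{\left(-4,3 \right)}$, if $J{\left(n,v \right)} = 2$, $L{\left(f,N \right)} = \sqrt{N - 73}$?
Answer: $2 \sqrt{65} \approx 16.125$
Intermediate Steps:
$L{\left(f,N \right)} = \sqrt{-73 + N}$
$L{\left(42,138 \right)} J{\left(-4,3 \right)} = \sqrt{-73 + 138} \cdot 2 = \sqrt{65} \cdot 2 = 2 \sqrt{65}$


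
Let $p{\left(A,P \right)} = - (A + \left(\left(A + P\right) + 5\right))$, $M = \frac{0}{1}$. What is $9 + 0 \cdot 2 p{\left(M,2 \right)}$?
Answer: $9$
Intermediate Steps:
$M = 0$ ($M = 0 \cdot 1 = 0$)
$p{\left(A,P \right)} = -5 - P - 2 A$ ($p{\left(A,P \right)} = - (A + \left(5 + A + P\right)) = - (5 + P + 2 A) = -5 - P - 2 A$)
$9 + 0 \cdot 2 p{\left(M,2 \right)} = 9 + 0 \cdot 2 \left(-5 - 2 - 0\right) = 9 + 0 \left(-5 - 2 + 0\right) = 9 + 0 \left(-7\right) = 9 + 0 = 9$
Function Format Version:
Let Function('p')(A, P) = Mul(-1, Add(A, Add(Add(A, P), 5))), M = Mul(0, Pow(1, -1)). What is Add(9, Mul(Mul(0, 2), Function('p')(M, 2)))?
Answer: 9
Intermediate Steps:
M = 0 (M = Mul(0, 1) = 0)
Function('p')(A, P) = Add(-5, Mul(-1, P), Mul(-2, A)) (Function('p')(A, P) = Mul(-1, Add(A, Add(5, A, P))) = Mul(-1, Add(5, P, Mul(2, A))) = Add(-5, Mul(-1, P), Mul(-2, A)))
Add(9, Mul(Mul(0, 2), Function('p')(M, 2))) = Add(9, Mul(Mul(0, 2), Add(-5, Mul(-1, 2), Mul(-2, 0)))) = Add(9, Mul(0, Add(-5, -2, 0))) = Add(9, Mul(0, -7)) = Add(9, 0) = 9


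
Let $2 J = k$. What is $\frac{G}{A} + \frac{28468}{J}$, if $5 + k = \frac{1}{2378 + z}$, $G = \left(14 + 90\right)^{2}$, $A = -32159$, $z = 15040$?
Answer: $- \frac{31893383979056}{2800695151} \approx -11388.0$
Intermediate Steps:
$G = 10816$ ($G = 104^{2} = 10816$)
$k = - \frac{87089}{17418}$ ($k = -5 + \frac{1}{2378 + 15040} = -5 + \frac{1}{17418} = - \frac{87089}{17418} \approx -4.9999$)
$J = - \frac{87089}{34836}$ ($J = \frac{1}{2} \left(- \frac{87089}{17418}\right) = - \frac{87089}{34836} \approx -2.5$)
$\frac{G}{A} + \frac{28468}{J} = \frac{10816}{-32159} + \frac{28468}{- \frac{87089}{34836}} = 10816 \left(- \frac{1}{32159}\right) + 28468 \left(- \frac{34836}{87089}\right) = - \frac{10816}{32159} - \frac{991711248}{87089} = - \frac{31893383979056}{2800695151}$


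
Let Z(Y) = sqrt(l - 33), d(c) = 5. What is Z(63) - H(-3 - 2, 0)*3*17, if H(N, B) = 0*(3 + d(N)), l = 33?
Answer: 0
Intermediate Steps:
Z(Y) = 0 (Z(Y) = sqrt(33 - 33) = sqrt(0) = 0)
H(N, B) = 0 (H(N, B) = 0*(3 + 5) = 0*8 = 0)
Z(63) - H(-3 - 2, 0)*3*17 = 0 - 0*3*17 = 0 - 0*17 = 0 - 1*0 = 0 + 0 = 0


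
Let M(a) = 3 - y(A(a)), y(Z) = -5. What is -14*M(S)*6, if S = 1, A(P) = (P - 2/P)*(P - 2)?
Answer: -672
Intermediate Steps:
A(P) = (-2 + P)*(P - 2/P) (A(P) = (P - 2/P)*(-2 + P) = (-2 + P)*(P - 2/P))
M(a) = 8 (M(a) = 3 - 1*(-5) = 3 + 5 = 8)
-14*M(S)*6 = -14*8*6 = -112*6 = -672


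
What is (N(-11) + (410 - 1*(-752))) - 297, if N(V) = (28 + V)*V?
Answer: 678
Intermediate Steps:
N(V) = V*(28 + V)
(N(-11) + (410 - 1*(-752))) - 297 = (-11*(28 - 11) + (410 - 1*(-752))) - 297 = (-11*17 + (410 + 752)) - 297 = (-187 + 1162) - 297 = 975 - 297 = 678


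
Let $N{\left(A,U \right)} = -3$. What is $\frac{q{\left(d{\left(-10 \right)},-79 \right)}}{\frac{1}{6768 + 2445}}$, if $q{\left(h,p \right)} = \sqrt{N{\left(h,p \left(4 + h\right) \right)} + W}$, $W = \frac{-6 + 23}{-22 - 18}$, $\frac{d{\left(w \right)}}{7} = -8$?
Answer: $\frac{9213 i \sqrt{1370}}{20} \approx 17050.0 i$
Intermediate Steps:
$d{\left(w \right)} = -56$ ($d{\left(w \right)} = 7 \left(-8\right) = -56$)
$W = - \frac{17}{40}$ ($W = \frac{17}{-40} = 17 \left(- \frac{1}{40}\right) = - \frac{17}{40} \approx -0.425$)
$q{\left(h,p \right)} = \frac{i \sqrt{1370}}{20}$ ($q{\left(h,p \right)} = \sqrt{-3 - \frac{17}{40}} = \sqrt{- \frac{137}{40}} = \frac{i \sqrt{1370}}{20}$)
$\frac{q{\left(d{\left(-10 \right)},-79 \right)}}{\frac{1}{6768 + 2445}} = \frac{\frac{1}{20} i \sqrt{1370}}{\frac{1}{6768 + 2445}} = \frac{\frac{1}{20} i \sqrt{1370}}{\frac{1}{9213}} = \frac{i \sqrt{1370}}{20} \frac{1}{\frac{1}{9213}} = \frac{i \sqrt{1370}}{20} \cdot 9213 = \frac{9213 i \sqrt{1370}}{20}$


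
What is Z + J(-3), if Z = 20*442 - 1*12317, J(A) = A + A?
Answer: -3483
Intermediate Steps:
J(A) = 2*A
Z = -3477 (Z = 8840 - 12317 = -3477)
Z + J(-3) = -3477 + 2*(-3) = -3477 - 6 = -3483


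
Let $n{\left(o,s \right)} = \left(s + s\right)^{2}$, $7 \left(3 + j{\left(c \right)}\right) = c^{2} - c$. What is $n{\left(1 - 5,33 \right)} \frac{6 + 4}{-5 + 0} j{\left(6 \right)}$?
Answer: $- \frac{78408}{7} \approx -11201.0$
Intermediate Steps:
$j{\left(c \right)} = -3 - \frac{c}{7} + \frac{c^{2}}{7}$ ($j{\left(c \right)} = -3 + \frac{c^{2} - c}{7} = -3 + \left(- \frac{c}{7} + \frac{c^{2}}{7}\right) = -3 - \frac{c}{7} + \frac{c^{2}}{7}$)
$n{\left(o,s \right)} = 4 s^{2}$ ($n{\left(o,s \right)} = \left(2 s\right)^{2} = 4 s^{2}$)
$n{\left(1 - 5,33 \right)} \frac{6 + 4}{-5 + 0} j{\left(6 \right)} = 4 \cdot 33^{2} \frac{6 + 4}{-5 + 0} \left(-3 - \frac{6}{7} + \frac{6^{2}}{7}\right) = 4 \cdot 1089 \frac{10}{-5} \left(-3 - \frac{6}{7} + \frac{1}{7} \cdot 36\right) = 4356 \cdot 10 \left(- \frac{1}{5}\right) \left(-3 - \frac{6}{7} + \frac{36}{7}\right) = 4356 \left(\left(-2\right) \frac{9}{7}\right) = 4356 \left(- \frac{18}{7}\right) = - \frac{78408}{7}$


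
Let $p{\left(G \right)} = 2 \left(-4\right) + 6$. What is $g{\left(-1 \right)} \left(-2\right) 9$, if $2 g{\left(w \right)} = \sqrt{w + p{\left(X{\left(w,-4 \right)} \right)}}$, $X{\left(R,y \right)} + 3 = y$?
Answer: $- 9 i \sqrt{3} \approx - 15.588 i$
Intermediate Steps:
$X{\left(R,y \right)} = -3 + y$
$p{\left(G \right)} = -2$ ($p{\left(G \right)} = -8 + 6 = -2$)
$g{\left(w \right)} = \frac{\sqrt{-2 + w}}{2}$ ($g{\left(w \right)} = \frac{\sqrt{w - 2}}{2} = \frac{\sqrt{-2 + w}}{2}$)
$g{\left(-1 \right)} \left(-2\right) 9 = \frac{\sqrt{-2 - 1}}{2} \left(-2\right) 9 = \frac{\sqrt{-3}}{2} \left(-2\right) 9 = \frac{i \sqrt{3}}{2} \left(-2\right) 9 = - i \sqrt{3} \cdot 9 = - 9 i \sqrt{3}$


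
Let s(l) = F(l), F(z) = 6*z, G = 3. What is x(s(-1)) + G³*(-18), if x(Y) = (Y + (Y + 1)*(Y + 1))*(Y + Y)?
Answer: -714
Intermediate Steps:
s(l) = 6*l
x(Y) = 2*Y*(Y + (1 + Y)²) (x(Y) = (Y + (1 + Y)*(1 + Y))*(2*Y) = (Y + (1 + Y)²)*(2*Y) = 2*Y*(Y + (1 + Y)²))
x(s(-1)) + G³*(-18) = 2*(6*(-1))*(6*(-1) + (1 + 6*(-1))²) + 3³*(-18) = 2*(-6)*(-6 + (1 - 6)²) + 27*(-18) = 2*(-6)*(-6 + (-5)²) - 486 = 2*(-6)*(-6 + 25) - 486 = 2*(-6)*19 - 486 = -228 - 486 = -714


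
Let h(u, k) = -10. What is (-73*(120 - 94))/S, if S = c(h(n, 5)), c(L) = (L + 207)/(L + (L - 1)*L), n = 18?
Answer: -189800/197 ≈ -963.45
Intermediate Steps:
c(L) = (207 + L)/(L + L*(-1 + L)) (c(L) = (207 + L)/(L + (-1 + L)*L) = (207 + L)/(L + L*(-1 + L)))
S = 197/100 (S = (207 - 10)/(-10)**2 = (1/100)*197 = 197/100 ≈ 1.9700)
(-73*(120 - 94))/S = (-73*(120 - 94))/(197/100) = -73*26*(100/197) = -1898*100/197 = -189800/197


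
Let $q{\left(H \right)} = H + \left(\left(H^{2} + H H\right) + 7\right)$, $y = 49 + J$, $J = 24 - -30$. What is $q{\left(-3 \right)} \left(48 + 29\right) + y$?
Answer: $1797$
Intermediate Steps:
$J = 54$ ($J = 24 + 30 = 54$)
$y = 103$ ($y = 49 + 54 = 103$)
$q{\left(H \right)} = 7 + H + 2 H^{2}$ ($q{\left(H \right)} = H + \left(\left(H^{2} + H^{2}\right) + 7\right) = H + \left(2 H^{2} + 7\right) = H + \left(7 + 2 H^{2}\right) = 7 + H + 2 H^{2}$)
$q{\left(-3 \right)} \left(48 + 29\right) + y = \left(7 - 3 + 2 \left(-3\right)^{2}\right) \left(48 + 29\right) + 103 = \left(7 - 3 + 2 \cdot 9\right) 77 + 103 = \left(7 - 3 + 18\right) 77 + 103 = 22 \cdot 77 + 103 = 1694 + 103 = 1797$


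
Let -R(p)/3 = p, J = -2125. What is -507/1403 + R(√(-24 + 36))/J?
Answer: -507/1403 + 6*√3/2125 ≈ -0.35648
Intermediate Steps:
R(p) = -3*p
-507/1403 + R(√(-24 + 36))/J = -507/1403 - 3*√(-24 + 36)/(-2125) = -507*1/1403 - 6*√3*(-1/2125) = -507/1403 - 6*√3*(-1/2125) = -507/1403 + 6*√3/2125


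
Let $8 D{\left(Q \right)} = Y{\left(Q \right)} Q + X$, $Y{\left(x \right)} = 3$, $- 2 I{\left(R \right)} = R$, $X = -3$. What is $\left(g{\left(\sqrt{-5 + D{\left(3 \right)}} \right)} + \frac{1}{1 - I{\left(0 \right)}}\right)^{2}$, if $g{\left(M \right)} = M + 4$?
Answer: $\frac{\left(10 + i \sqrt{17}\right)^{2}}{4} \approx 20.75 + 20.616 i$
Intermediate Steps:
$I{\left(R \right)} = - \frac{R}{2}$
$D{\left(Q \right)} = - \frac{3}{8} + \frac{3 Q}{8}$ ($D{\left(Q \right)} = \frac{3 Q - 3}{8} = \frac{-3 + 3 Q}{8} = - \frac{3}{8} + \frac{3 Q}{8}$)
$g{\left(M \right)} = 4 + M$
$\left(g{\left(\sqrt{-5 + D{\left(3 \right)}} \right)} + \frac{1}{1 - I{\left(0 \right)}}\right)^{2} = \left(\left(4 + \sqrt{-5 + \left(- \frac{3}{8} + \frac{3}{8} \cdot 3\right)}\right) + \frac{1}{1 - \left(- \frac{1}{2}\right) 0}\right)^{2} = \left(\left(4 + \sqrt{-5 + \left(- \frac{3}{8} + \frac{9}{8}\right)}\right) + \frac{1}{1 - 0}\right)^{2} = \left(\left(4 + \sqrt{-5 + \frac{3}{4}}\right) + \frac{1}{1 + 0}\right)^{2} = \left(\left(4 + \sqrt{- \frac{17}{4}}\right) + 1^{-1}\right)^{2} = \left(\left(4 + \frac{i \sqrt{17}}{2}\right) + 1\right)^{2} = \left(5 + \frac{i \sqrt{17}}{2}\right)^{2}$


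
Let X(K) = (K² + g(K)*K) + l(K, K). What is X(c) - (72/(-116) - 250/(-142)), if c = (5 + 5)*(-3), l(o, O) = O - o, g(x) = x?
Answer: 3703853/2059 ≈ 1798.9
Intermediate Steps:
c = -30 (c = 10*(-3) = -30)
X(K) = 2*K² (X(K) = (K² + K*K) + (K - K) = (K² + K²) + 0 = 2*K² + 0 = 2*K²)
X(c) - (72/(-116) - 250/(-142)) = 2*(-30)² - (72/(-116) - 250/(-142)) = 2*900 - (72*(-1/116) - 250*(-1/142)) = 1800 - (-18/29 + 125/71) = 1800 - 1*2347/2059 = 1800 - 2347/2059 = 3703853/2059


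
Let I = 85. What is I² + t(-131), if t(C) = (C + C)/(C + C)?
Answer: 7226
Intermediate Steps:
t(C) = 1 (t(C) = (2*C)/((2*C)) = (2*C)*(1/(2*C)) = 1)
I² + t(-131) = 85² + 1 = 7225 + 1 = 7226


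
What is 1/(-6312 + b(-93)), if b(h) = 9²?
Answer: -1/6231 ≈ -0.00016049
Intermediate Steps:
b(h) = 81
1/(-6312 + b(-93)) = 1/(-6312 + 81) = 1/(-6231) = -1/6231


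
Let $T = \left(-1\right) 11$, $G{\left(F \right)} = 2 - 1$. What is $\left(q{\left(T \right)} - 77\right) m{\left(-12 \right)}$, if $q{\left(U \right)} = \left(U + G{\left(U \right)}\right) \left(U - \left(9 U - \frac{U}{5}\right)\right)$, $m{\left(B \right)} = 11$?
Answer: $-10285$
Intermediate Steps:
$G{\left(F \right)} = 1$ ($G{\left(F \right)} = 2 - 1 = 1$)
$T = -11$
$q{\left(U \right)} = - \frac{39 U \left(1 + U\right)}{5}$ ($q{\left(U \right)} = \left(U + 1\right) \left(U - \left(9 U - \frac{U}{5}\right)\right) = \left(1 + U\right) \left(U - \left(9 U - U \frac{1}{5}\right)\right) = \left(1 + U\right) \left(U + \left(- 9 U + \frac{U}{5}\right)\right) = \left(1 + U\right) \left(U - \frac{44 U}{5}\right) = \left(1 + U\right) \left(- \frac{39 U}{5}\right) = - \frac{39 U \left(1 + U\right)}{5}$)
$\left(q{\left(T \right)} - 77\right) m{\left(-12 \right)} = \left(\left(- \frac{39}{5}\right) \left(-11\right) \left(1 - 11\right) - 77\right) 11 = \left(\left(- \frac{39}{5}\right) \left(-11\right) \left(-10\right) - 77\right) 11 = \left(-858 - 77\right) 11 = \left(-935\right) 11 = -10285$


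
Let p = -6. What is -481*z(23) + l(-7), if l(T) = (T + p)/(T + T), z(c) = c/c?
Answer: -6721/14 ≈ -480.07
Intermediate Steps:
z(c) = 1
l(T) = (-6 + T)/(2*T) (l(T) = (T - 6)/(T + T) = (-6 + T)/((2*T)) = (-6 + T)*(1/(2*T)) = (-6 + T)/(2*T))
-481*z(23) + l(-7) = -481*1 + (½)*(-6 - 7)/(-7) = -481 + (½)*(-⅐)*(-13) = -481 + 13/14 = -6721/14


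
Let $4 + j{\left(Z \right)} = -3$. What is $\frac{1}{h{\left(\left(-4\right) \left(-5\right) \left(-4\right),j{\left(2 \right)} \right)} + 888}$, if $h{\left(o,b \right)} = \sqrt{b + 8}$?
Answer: $\frac{1}{889} \approx 0.0011249$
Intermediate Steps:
$j{\left(Z \right)} = -7$ ($j{\left(Z \right)} = -4 - 3 = -7$)
$h{\left(o,b \right)} = \sqrt{8 + b}$
$\frac{1}{h{\left(\left(-4\right) \left(-5\right) \left(-4\right),j{\left(2 \right)} \right)} + 888} = \frac{1}{\sqrt{8 - 7} + 888} = \frac{1}{\sqrt{1} + 888} = \frac{1}{1 + 888} = \frac{1}{889}$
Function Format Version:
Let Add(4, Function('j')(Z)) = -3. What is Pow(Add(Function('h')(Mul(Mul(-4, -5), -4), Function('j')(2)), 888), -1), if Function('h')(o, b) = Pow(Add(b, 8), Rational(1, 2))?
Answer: Rational(1, 889) ≈ 0.0011249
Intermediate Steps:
Function('j')(Z) = -7 (Function('j')(Z) = Add(-4, -3) = -7)
Function('h')(o, b) = Pow(Add(8, b), Rational(1, 2))
Pow(Add(Function('h')(Mul(Mul(-4, -5), -4), Function('j')(2)), 888), -1) = Pow(Add(Pow(Add(8, -7), Rational(1, 2)), 888), -1) = Pow(Add(Pow(1, Rational(1, 2)), 888), -1) = Pow(Add(1, 888), -1) = Pow(889, -1) = Rational(1, 889)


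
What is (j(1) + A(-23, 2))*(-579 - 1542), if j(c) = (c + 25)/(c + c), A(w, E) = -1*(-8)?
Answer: -44541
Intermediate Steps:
A(w, E) = 8
j(c) = (25 + c)/(2*c) (j(c) = (25 + c)/((2*c)) = (25 + c)*(1/(2*c)) = (25 + c)/(2*c))
(j(1) + A(-23, 2))*(-579 - 1542) = ((½)*(25 + 1)/1 + 8)*(-579 - 1542) = ((½)*1*26 + 8)*(-2121) = (13 + 8)*(-2121) = 21*(-2121) = -44541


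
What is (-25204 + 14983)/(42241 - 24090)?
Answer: -10221/18151 ≈ -0.56311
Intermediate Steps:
(-25204 + 14983)/(42241 - 24090) = -10221/18151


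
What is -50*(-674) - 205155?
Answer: -171455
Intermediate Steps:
-50*(-674) - 205155 = 33700 - 205155 = -171455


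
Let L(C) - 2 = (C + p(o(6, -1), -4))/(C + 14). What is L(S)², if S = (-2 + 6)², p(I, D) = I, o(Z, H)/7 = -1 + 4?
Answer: 9409/900 ≈ 10.454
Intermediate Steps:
o(Z, H) = 21 (o(Z, H) = 7*(-1 + 4) = 7*3 = 21)
S = 16 (S = 4² = 16)
L(C) = 2 + (21 + C)/(14 + C) (L(C) = 2 + (C + 21)/(C + 14) = 2 + (21 + C)/(14 + C))
L(S)² = ((49 + 3*16)/(14 + 16))² = ((49 + 48)/30)² = ((1/30)*97)² = (97/30)² = 9409/900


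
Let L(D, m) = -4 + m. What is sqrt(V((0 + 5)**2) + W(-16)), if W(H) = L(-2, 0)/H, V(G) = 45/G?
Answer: sqrt(205)/10 ≈ 1.4318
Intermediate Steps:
W(H) = -4/H (W(H) = (-4 + 0)/H = -4/H)
sqrt(V((0 + 5)**2) + W(-16)) = sqrt(45/((0 + 5)**2) - 4/(-16)) = sqrt(45/(5**2) - 4*(-1/16)) = sqrt(45/25 + 1/4) = sqrt(45*(1/25) + 1/4) = sqrt(9/5 + 1/4) = sqrt(41/20) = sqrt(205)/10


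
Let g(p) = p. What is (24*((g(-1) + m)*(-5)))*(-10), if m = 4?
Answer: 3600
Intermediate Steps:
(24*((g(-1) + m)*(-5)))*(-10) = (24*((-1 + 4)*(-5)))*(-10) = (24*(3*(-5)))*(-10) = (24*(-15))*(-10) = -360*(-10) = 3600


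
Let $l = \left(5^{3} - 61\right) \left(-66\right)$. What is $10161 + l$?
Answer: $5937$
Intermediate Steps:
$l = -4224$ ($l = \left(125 - 61\right) \left(-66\right) = 64 \left(-66\right) = -4224$)
$10161 + l = 10161 - 4224 = 5937$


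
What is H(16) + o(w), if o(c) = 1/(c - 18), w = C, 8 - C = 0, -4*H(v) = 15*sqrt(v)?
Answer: -151/10 ≈ -15.100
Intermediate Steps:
H(v) = -15*sqrt(v)/4
C = 8 (C = 8 - 1*0 = 8 + 0 = 8)
w = 8
o(c) = 1/(-18 + c)
H(16) + o(w) = -15*sqrt(16)/4 + 1/(-18 + 8) = -15/4*4 + 1/(-10) = -15 - 1/10 = -151/10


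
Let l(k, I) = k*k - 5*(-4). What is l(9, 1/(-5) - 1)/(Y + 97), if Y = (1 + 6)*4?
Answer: 101/125 ≈ 0.80800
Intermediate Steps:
Y = 28 (Y = 7*4 = 28)
l(k, I) = 20 + k² (l(k, I) = k² + 20 = 20 + k²)
l(9, 1/(-5) - 1)/(Y + 97) = (20 + 9²)/(28 + 97) = (20 + 81)/125 = (1/125)*101 = 101/125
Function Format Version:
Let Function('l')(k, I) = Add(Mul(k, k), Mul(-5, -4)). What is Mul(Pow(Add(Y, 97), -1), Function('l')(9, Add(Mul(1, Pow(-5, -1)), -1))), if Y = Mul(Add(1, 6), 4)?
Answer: Rational(101, 125) ≈ 0.80800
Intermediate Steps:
Y = 28 (Y = Mul(7, 4) = 28)
Function('l')(k, I) = Add(20, Pow(k, 2)) (Function('l')(k, I) = Add(Pow(k, 2), 20) = Add(20, Pow(k, 2)))
Mul(Pow(Add(Y, 97), -1), Function('l')(9, Add(Mul(1, Pow(-5, -1)), -1))) = Mul(Pow(Add(28, 97), -1), Add(20, Pow(9, 2))) = Mul(Pow(125, -1), Add(20, 81)) = Mul(Rational(1, 125), 101) = Rational(101, 125)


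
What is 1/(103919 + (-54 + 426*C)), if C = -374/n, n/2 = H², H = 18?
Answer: 54/5595433 ≈ 9.6507e-6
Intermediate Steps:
n = 648 (n = 2*18² = 2*324 = 648)
C = -187/324 (C = -374/648 = -374*1/648 = -187/324 ≈ -0.57716)
1/(103919 + (-54 + 426*C)) = 1/(103919 + (-54 + 426*(-187/324))) = 1/(103919 + (-54 - 13277/54)) = 1/(103919 - 16193/54) = 1/(5595433/54) = 54/5595433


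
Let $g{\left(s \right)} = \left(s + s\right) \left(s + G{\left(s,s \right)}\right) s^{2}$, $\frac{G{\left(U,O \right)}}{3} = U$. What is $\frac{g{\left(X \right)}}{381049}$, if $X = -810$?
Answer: $\frac{3443737680000}{381049} \approx 9.0375 \cdot 10^{6}$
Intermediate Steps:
$G{\left(U,O \right)} = 3 U$
$g{\left(s \right)} = 8 s^{4}$ ($g{\left(s \right)} = \left(s + s\right) \left(s + 3 s\right) s^{2} = 2 s 4 s s^{2} = 8 s^{2} s^{2} = 8 s^{4}$)
$\frac{g{\left(X \right)}}{381049} = \frac{8 \left(-810\right)^{4}}{381049} = 8 \cdot 430467210000 \cdot \frac{1}{381049} = 3443737680000 \cdot \frac{1}{381049} = \frac{3443737680000}{381049}$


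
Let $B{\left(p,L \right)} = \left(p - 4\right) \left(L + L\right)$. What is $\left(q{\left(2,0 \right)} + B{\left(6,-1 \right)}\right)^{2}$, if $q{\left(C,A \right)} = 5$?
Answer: $1$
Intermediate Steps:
$B{\left(p,L \right)} = 2 L \left(-4 + p\right)$ ($B{\left(p,L \right)} = \left(-4 + p\right) 2 L = 2 L \left(-4 + p\right)$)
$\left(q{\left(2,0 \right)} + B{\left(6,-1 \right)}\right)^{2} = \left(5 + 2 \left(-1\right) \left(-4 + 6\right)\right)^{2} = \left(5 + 2 \left(-1\right) 2\right)^{2} = \left(5 - 4\right)^{2} = 1^{2} = 1$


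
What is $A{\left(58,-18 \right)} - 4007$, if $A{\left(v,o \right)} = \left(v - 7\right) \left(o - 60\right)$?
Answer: $-7985$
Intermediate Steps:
$A{\left(v,o \right)} = \left(-60 + o\right) \left(-7 + v\right)$ ($A{\left(v,o \right)} = \left(-7 + v\right) \left(-60 + o\right) = \left(-60 + o\right) \left(-7 + v\right)$)
$A{\left(58,-18 \right)} - 4007 = \left(420 - 3480 - -126 - 1044\right) - 4007 = \left(420 - 3480 + 126 - 1044\right) - 4007 = -3978 - 4007 = -7985$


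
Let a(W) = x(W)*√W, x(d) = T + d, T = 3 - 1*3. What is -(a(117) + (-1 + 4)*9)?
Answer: -27 - 351*√13 ≈ -1292.5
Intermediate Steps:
T = 0 (T = 3 - 3 = 0)
x(d) = d (x(d) = 0 + d = d)
a(W) = W^(3/2) (a(W) = W*√W = W^(3/2))
-(a(117) + (-1 + 4)*9) = -(117^(3/2) + (-1 + 4)*9) = -(351*√13 + 3*9) = -(351*√13 + 27) = -(27 + 351*√13) = -27 - 351*√13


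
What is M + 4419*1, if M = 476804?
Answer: 481223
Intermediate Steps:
M + 4419*1 = 476804 + 4419*1 = 476804 + 4419 = 481223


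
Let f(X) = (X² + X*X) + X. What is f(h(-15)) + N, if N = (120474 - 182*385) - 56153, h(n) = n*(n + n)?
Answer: 399701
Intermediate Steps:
h(n) = 2*n² (h(n) = n*(2*n) = 2*n²)
f(X) = X + 2*X² (f(X) = (X² + X²) + X = 2*X² + X = X + 2*X²)
N = -5749 (N = (120474 - 70070) - 56153 = 50404 - 56153 = -5749)
f(h(-15)) + N = (2*(-15)²)*(1 + 2*(2*(-15)²)) - 5749 = (2*225)*(1 + 2*(2*225)) - 5749 = 450*(1 + 2*450) - 5749 = 450*(1 + 900) - 5749 = 450*901 - 5749 = 405450 - 5749 = 399701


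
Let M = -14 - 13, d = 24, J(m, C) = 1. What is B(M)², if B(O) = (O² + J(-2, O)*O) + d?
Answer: 527076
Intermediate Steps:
M = -27
B(O) = 24 + O + O² (B(O) = (O² + 1*O) + 24 = (O² + O) + 24 = (O + O²) + 24 = 24 + O + O²)
B(M)² = (24 - 27 + (-27)²)² = (24 - 27 + 729)² = 726² = 527076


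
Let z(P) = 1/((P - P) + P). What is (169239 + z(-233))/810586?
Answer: 19716343/94433269 ≈ 0.20879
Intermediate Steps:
z(P) = 1/P (z(P) = 1/(0 + P) = 1/P)
(169239 + z(-233))/810586 = (169239 + 1/(-233))/810586 = (169239 - 1/233)*(1/810586) = (39432686/233)*(1/810586) = 19716343/94433269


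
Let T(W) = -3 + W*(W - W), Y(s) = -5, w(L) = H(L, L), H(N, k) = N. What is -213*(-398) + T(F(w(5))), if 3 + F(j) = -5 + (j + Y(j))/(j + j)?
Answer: 84771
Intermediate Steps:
w(L) = L
F(j) = -8 + (-5 + j)/(2*j) (F(j) = -3 + (-5 + (j - 5)/(j + j)) = -3 + (-5 + (-5 + j)/((2*j))) = -3 + (-5 + (-5 + j)*(1/(2*j))) = -3 + (-5 + (-5 + j)/(2*j)) = -8 + (-5 + j)/(2*j))
T(W) = -3 (T(W) = -3 + W*0 = -3 + 0 = -3)
-213*(-398) + T(F(w(5))) = -213*(-398) - 3 = 84774 - 3 = 84771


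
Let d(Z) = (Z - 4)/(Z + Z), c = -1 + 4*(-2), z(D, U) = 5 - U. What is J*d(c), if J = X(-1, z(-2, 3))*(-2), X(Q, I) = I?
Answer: -26/9 ≈ -2.8889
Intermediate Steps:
c = -9 (c = -1 - 8 = -9)
d(Z) = (-4 + Z)/(2*Z) (d(Z) = (-4 + Z)/((2*Z)) = (-4 + Z)*(1/(2*Z)) = (-4 + Z)/(2*Z))
J = -4 (J = (5 - 1*3)*(-2) = (5 - 3)*(-2) = 2*(-2) = -4)
J*d(c) = -2*(-4 - 9)/(-9) = -2*(-1)*(-13)/9 = -4*13/18 = -26/9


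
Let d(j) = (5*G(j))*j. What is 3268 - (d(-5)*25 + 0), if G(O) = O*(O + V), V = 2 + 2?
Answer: 6393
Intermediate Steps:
V = 4
G(O) = O*(4 + O) (G(O) = O*(O + 4) = O*(4 + O))
d(j) = 5*j²*(4 + j) (d(j) = (5*(j*(4 + j)))*j = (5*j*(4 + j))*j = 5*j²*(4 + j))
3268 - (d(-5)*25 + 0) = 3268 - ((5*(-5)²*(4 - 5))*25 + 0) = 3268 - ((5*25*(-1))*25 + 0) = 3268 - (-125*25 + 0) = 3268 - (-3125 + 0) = 3268 - 1*(-3125) = 3268 + 3125 = 6393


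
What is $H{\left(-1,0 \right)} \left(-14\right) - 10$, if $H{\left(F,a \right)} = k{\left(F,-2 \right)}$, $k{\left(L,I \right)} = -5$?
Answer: $60$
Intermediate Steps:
$H{\left(F,a \right)} = -5$
$H{\left(-1,0 \right)} \left(-14\right) - 10 = \left(-5\right) \left(-14\right) - 10 = 70 - 10 = 60$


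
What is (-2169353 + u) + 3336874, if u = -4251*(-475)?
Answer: 3186746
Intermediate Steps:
u = 2019225
(-2169353 + u) + 3336874 = (-2169353 + 2019225) + 3336874 = -150128 + 3336874 = 3186746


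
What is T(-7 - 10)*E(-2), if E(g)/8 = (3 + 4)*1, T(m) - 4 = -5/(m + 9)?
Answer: 259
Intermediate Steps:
T(m) = 4 - 5/(9 + m) (T(m) = 4 - 5/(m + 9) = 4 - 5/(9 + m))
E(g) = 56 (E(g) = 8*((3 + 4)*1) = 8*(7*1) = 8*7 = 56)
T(-7 - 10)*E(-2) = ((31 + 4*(-7 - 10))/(9 + (-7 - 10)))*56 = ((31 + 4*(-17))/(9 - 17))*56 = ((31 - 68)/(-8))*56 = -1/8*(-37)*56 = (37/8)*56 = 259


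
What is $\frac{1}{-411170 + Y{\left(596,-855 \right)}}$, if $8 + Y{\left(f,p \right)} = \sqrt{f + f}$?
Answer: $- \frac{205589}{84533673246} - \frac{\sqrt{298}}{84533673246} \approx -2.4322 \cdot 10^{-6}$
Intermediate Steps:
$Y{\left(f,p \right)} = -8 + \sqrt{2} \sqrt{f}$ ($Y{\left(f,p \right)} = -8 + \sqrt{f + f} = -8 + \sqrt{2 f} = -8 + \sqrt{2} \sqrt{f}$)
$\frac{1}{-411170 + Y{\left(596,-855 \right)}} = \frac{1}{-411170 - \left(8 - \sqrt{2} \sqrt{596}\right)} = \frac{1}{-411170 - \left(8 - \sqrt{2} \cdot 2 \sqrt{149}\right)} = \frac{1}{-411170 - \left(8 - 2 \sqrt{298}\right)} = \frac{1}{-411178 + 2 \sqrt{298}}$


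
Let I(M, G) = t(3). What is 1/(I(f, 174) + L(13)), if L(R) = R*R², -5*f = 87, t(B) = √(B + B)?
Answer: 2197/4826803 - √6/4826803 ≈ 0.00045466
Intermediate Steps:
t(B) = √2*√B (t(B) = √(2*B) = √2*√B)
f = -87/5 (f = -⅕*87 = -87/5 ≈ -17.400)
I(M, G) = √6 (I(M, G) = √2*√3 = √6)
L(R) = R³
1/(I(f, 174) + L(13)) = 1/(√6 + 13³) = 1/(√6 + 2197) = 1/(2197 + √6)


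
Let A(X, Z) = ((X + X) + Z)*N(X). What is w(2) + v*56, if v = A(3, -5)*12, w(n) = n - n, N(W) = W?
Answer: 2016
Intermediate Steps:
w(n) = 0
A(X, Z) = X*(Z + 2*X) (A(X, Z) = ((X + X) + Z)*X = (2*X + Z)*X = (Z + 2*X)*X = X*(Z + 2*X))
v = 36 (v = (3*(-5 + 2*3))*12 = (3*(-5 + 6))*12 = (3*1)*12 = 3*12 = 36)
w(2) + v*56 = 0 + 36*56 = 0 + 2016 = 2016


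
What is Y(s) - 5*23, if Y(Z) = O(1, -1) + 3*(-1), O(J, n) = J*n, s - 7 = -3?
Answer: -119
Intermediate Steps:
s = 4 (s = 7 - 3 = 4)
Y(Z) = -4 (Y(Z) = 1*(-1) + 3*(-1) = -1 - 3 = -4)
Y(s) - 5*23 = -4 - 5*23 = -4 - 115 = -119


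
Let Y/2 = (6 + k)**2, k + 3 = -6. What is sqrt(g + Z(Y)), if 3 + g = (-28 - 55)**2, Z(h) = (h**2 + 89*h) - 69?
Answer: sqrt(8743) ≈ 93.504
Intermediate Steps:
k = -9 (k = -3 - 6 = -9)
Y = 18 (Y = 2*(6 - 9)**2 = 2*(-3)**2 = 2*9 = 18)
Z(h) = -69 + h**2 + 89*h
g = 6886 (g = -3 + (-28 - 55)**2 = -3 + (-83)**2 = -3 + 6889 = 6886)
sqrt(g + Z(Y)) = sqrt(6886 + (-69 + 18**2 + 89*18)) = sqrt(6886 + (-69 + 324 + 1602)) = sqrt(6886 + 1857) = sqrt(8743)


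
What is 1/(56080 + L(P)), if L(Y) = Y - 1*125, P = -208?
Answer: 1/55747 ≈ 1.7938e-5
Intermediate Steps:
L(Y) = -125 + Y (L(Y) = Y - 125 = -125 + Y)
1/(56080 + L(P)) = 1/(56080 + (-125 - 208)) = 1/(56080 - 333) = 1/55747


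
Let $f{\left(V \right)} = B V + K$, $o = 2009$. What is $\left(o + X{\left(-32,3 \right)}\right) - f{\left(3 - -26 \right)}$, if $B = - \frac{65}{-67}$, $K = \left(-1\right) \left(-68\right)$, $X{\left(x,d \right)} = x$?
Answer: $\frac{126018}{67} \approx 1880.9$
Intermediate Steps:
$K = 68$
$B = \frac{65}{67}$ ($B = \left(-65\right) \left(- \frac{1}{67}\right) = \frac{65}{67} \approx 0.97015$)
$f{\left(V \right)} = 68 + \frac{65 V}{67}$ ($f{\left(V \right)} = \frac{65 V}{67} + 68 = 68 + \frac{65 V}{67}$)
$\left(o + X{\left(-32,3 \right)}\right) - f{\left(3 - -26 \right)} = \left(2009 - 32\right) - \left(68 + \frac{65 \left(3 - -26\right)}{67}\right) = 1977 - \left(68 + \frac{65 \left(3 + 26\right)}{67}\right) = 1977 - \left(68 + \frac{65}{67} \cdot 29\right) = 1977 - \left(68 + \frac{1885}{67}\right) = 1977 - \frac{6441}{67} = \frac{126018}{67}$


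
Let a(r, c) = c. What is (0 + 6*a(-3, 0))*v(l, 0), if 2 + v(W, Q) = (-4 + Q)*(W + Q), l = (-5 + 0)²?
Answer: 0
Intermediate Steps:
l = 25 (l = (-5)² = 25)
v(W, Q) = -2 + (-4 + Q)*(Q + W) (v(W, Q) = -2 + (-4 + Q)*(W + Q) = -2 + (-4 + Q)*(Q + W))
(0 + 6*a(-3, 0))*v(l, 0) = (0 + 6*0)*(-2 + 0² - 4*0 - 4*25 + 0*25) = (0 + 0)*(-2 + 0 + 0 - 100 + 0) = 0*(-102) = 0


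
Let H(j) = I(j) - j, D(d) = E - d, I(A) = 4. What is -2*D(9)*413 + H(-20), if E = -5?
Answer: 11588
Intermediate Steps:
D(d) = -5 - d
H(j) = 4 - j
-2*D(9)*413 + H(-20) = -2*(-5 - 1*9)*413 + (4 - 1*(-20)) = -2*(-5 - 9)*413 + (4 + 20) = -2*(-14)*413 + 24 = 28*413 + 24 = 11564 + 24 = 11588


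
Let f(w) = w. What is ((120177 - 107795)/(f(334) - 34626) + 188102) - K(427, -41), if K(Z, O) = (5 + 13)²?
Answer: 3219635397/17146 ≈ 1.8778e+5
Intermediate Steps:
K(Z, O) = 324 (K(Z, O) = 18² = 324)
((120177 - 107795)/(f(334) - 34626) + 188102) - K(427, -41) = ((120177 - 107795)/(334 - 34626) + 188102) - 1*324 = (12382/(-34292) + 188102) - 324 = (12382*(-1/34292) + 188102) - 324 = (-6191/17146 + 188102) - 324 = 3225190701/17146 - 324 = 3219635397/17146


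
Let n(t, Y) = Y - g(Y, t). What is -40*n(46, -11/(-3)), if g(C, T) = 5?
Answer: 160/3 ≈ 53.333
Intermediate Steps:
n(t, Y) = -5 + Y (n(t, Y) = Y - 1*5 = Y - 5 = -5 + Y)
-40*n(46, -11/(-3)) = -40*(-5 - 11/(-3)) = -40*(-5 - 11*(-1/3)) = -40*(-5 + 11/3) = -40*(-4/3) = 160/3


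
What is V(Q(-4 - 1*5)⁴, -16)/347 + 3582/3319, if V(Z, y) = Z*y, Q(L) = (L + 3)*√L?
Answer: -5573402550/1151693 ≈ -4839.3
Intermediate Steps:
Q(L) = √L*(3 + L) (Q(L) = (3 + L)*√L = √L*(3 + L))
V(Q(-4 - 1*5)⁴, -16)/347 + 3582/3319 = ((√(-4 - 1*5)*(3 + (-4 - 1*5)))⁴*(-16))/347 + 3582/3319 = ((√(-4 - 5)*(3 + (-4 - 5)))⁴*(-16))*(1/347) + 3582*(1/3319) = ((√(-9)*(3 - 9))⁴*(-16))*(1/347) + 3582/3319 = (((3*I)*(-6))⁴*(-16))*(1/347) + 3582/3319 = ((-18*I)⁴*(-16))*(1/347) + 3582/3319 = (104976*(-16))*(1/347) + 3582/3319 = -1679616*1/347 + 3582/3319 = -1679616/347 + 3582/3319 = -5573402550/1151693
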